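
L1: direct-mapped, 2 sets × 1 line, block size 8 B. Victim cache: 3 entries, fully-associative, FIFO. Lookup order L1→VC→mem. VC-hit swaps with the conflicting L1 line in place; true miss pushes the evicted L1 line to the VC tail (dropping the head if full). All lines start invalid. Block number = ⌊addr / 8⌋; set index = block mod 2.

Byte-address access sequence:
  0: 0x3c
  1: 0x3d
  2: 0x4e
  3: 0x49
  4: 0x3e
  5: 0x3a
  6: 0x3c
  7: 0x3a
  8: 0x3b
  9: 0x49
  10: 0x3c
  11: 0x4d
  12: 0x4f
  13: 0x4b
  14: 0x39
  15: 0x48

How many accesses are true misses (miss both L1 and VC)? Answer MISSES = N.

MISSES = 2

  [0] addr=0x3c blk=7 s=1: MISS | VC []
  [1] addr=0x3d blk=7 s=1: L1-HIT | VC []
  [2] addr=0x4e blk=9 s=1: MISS | VC [7]
  [3] addr=0x49 blk=9 s=1: L1-HIT | VC [7]
  [4] addr=0x3e blk=7 s=1: VC-HIT | VC [9]
  [5] addr=0x3a blk=7 s=1: L1-HIT | VC [9]
  [6] addr=0x3c blk=7 s=1: L1-HIT | VC [9]
  [7] addr=0x3a blk=7 s=1: L1-HIT | VC [9]
  [8] addr=0x3b blk=7 s=1: L1-HIT | VC [9]
  [9] addr=0x49 blk=9 s=1: VC-HIT | VC [7]
  [10] addr=0x3c blk=7 s=1: VC-HIT | VC [9]
  [11] addr=0x4d blk=9 s=1: VC-HIT | VC [7]
  [12] addr=0x4f blk=9 s=1: L1-HIT | VC [7]
  [13] addr=0x4b blk=9 s=1: L1-HIT | VC [7]
  [14] addr=0x39 blk=7 s=1: VC-HIT | VC [9]
  [15] addr=0x48 blk=9 s=1: VC-HIT | VC [7]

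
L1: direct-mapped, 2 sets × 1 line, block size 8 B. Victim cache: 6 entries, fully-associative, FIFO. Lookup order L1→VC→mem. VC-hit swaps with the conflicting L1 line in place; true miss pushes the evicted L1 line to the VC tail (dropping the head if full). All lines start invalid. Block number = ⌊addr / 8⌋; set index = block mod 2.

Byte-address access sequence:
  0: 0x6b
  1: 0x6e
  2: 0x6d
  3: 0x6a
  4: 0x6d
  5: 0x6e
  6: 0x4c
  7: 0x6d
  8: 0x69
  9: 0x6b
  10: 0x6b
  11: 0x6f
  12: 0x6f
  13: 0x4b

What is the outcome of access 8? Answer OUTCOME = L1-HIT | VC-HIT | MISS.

OUTCOME = L1-HIT

  [0] addr=0x6b blk=13 s=1: MISS | VC []
  [1] addr=0x6e blk=13 s=1: L1-HIT | VC []
  [2] addr=0x6d blk=13 s=1: L1-HIT | VC []
  [3] addr=0x6a blk=13 s=1: L1-HIT | VC []
  [4] addr=0x6d blk=13 s=1: L1-HIT | VC []
  [5] addr=0x6e blk=13 s=1: L1-HIT | VC []
  [6] addr=0x4c blk=9 s=1: MISS | VC [13]
  [7] addr=0x6d blk=13 s=1: VC-HIT | VC [9]
  [8] addr=0x69 blk=13 s=1: L1-HIT | VC [9]
  [9] addr=0x6b blk=13 s=1: L1-HIT | VC [9]
  [10] addr=0x6b blk=13 s=1: L1-HIT | VC [9]
  [11] addr=0x6f blk=13 s=1: L1-HIT | VC [9]
  [12] addr=0x6f blk=13 s=1: L1-HIT | VC [9]
  [13] addr=0x4b blk=9 s=1: VC-HIT | VC [13]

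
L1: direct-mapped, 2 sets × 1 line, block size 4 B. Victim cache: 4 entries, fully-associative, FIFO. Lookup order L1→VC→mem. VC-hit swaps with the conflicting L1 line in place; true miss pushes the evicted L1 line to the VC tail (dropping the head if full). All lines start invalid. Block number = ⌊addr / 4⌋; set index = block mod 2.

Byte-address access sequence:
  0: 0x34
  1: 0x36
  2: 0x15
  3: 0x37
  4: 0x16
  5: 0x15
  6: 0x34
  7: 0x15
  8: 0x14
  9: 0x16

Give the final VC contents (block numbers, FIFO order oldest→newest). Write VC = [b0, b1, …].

#0 0x34→b13/s1 MISS; vc=[]
#1 0x36→b13/s1 L1-HIT; vc=[]
#2 0x15→b5/s1 MISS; vc=[13]
#3 0x37→b13/s1 VC-HIT; vc=[5]
#4 0x16→b5/s1 VC-HIT; vc=[13]
#5 0x15→b5/s1 L1-HIT; vc=[13]
#6 0x34→b13/s1 VC-HIT; vc=[5]
#7 0x15→b5/s1 VC-HIT; vc=[13]
#8 0x14→b5/s1 L1-HIT; vc=[13]
#9 0x16→b5/s1 L1-HIT; vc=[13]

VC = [13]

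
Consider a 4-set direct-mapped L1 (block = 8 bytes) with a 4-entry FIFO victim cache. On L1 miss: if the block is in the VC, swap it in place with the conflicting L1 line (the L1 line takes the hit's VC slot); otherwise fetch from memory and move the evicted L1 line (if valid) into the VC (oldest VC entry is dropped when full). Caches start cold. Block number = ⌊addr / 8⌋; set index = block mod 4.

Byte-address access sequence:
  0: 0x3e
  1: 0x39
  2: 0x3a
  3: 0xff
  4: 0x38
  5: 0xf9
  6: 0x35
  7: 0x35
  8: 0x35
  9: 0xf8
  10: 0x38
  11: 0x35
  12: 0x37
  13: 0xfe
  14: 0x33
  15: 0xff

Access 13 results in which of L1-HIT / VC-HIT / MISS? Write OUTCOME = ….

  [0] addr=0x3e blk=7 s=3: MISS | VC []
  [1] addr=0x39 blk=7 s=3: L1-HIT | VC []
  [2] addr=0x3a blk=7 s=3: L1-HIT | VC []
  [3] addr=0xff blk=31 s=3: MISS | VC [7]
  [4] addr=0x38 blk=7 s=3: VC-HIT | VC [31]
  [5] addr=0xf9 blk=31 s=3: VC-HIT | VC [7]
  [6] addr=0x35 blk=6 s=2: MISS | VC [7]
  [7] addr=0x35 blk=6 s=2: L1-HIT | VC [7]
  [8] addr=0x35 blk=6 s=2: L1-HIT | VC [7]
  [9] addr=0xf8 blk=31 s=3: L1-HIT | VC [7]
  [10] addr=0x38 blk=7 s=3: VC-HIT | VC [31]
  [11] addr=0x35 blk=6 s=2: L1-HIT | VC [31]
  [12] addr=0x37 blk=6 s=2: L1-HIT | VC [31]
  [13] addr=0xfe blk=31 s=3: VC-HIT | VC [7]
  [14] addr=0x33 blk=6 s=2: L1-HIT | VC [7]
  [15] addr=0xff blk=31 s=3: L1-HIT | VC [7]

OUTCOME = VC-HIT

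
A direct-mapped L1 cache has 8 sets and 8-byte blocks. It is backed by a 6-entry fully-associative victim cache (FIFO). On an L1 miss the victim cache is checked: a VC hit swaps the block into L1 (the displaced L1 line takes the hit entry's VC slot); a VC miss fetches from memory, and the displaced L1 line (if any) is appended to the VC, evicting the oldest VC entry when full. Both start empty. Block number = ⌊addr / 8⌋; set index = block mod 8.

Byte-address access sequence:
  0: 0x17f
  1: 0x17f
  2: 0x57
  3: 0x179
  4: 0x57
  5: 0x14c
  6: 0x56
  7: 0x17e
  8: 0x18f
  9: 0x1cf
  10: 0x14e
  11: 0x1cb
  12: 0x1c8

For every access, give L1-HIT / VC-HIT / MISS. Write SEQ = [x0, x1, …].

SEQ = [MISS, L1-HIT, MISS, L1-HIT, L1-HIT, MISS, L1-HIT, L1-HIT, MISS, MISS, VC-HIT, VC-HIT, L1-HIT]

#0 0x17f→b47/s7 MISS; vc=[]
#1 0x17f→b47/s7 L1-HIT; vc=[]
#2 0x57→b10/s2 MISS; vc=[]
#3 0x179→b47/s7 L1-HIT; vc=[]
#4 0x57→b10/s2 L1-HIT; vc=[]
#5 0x14c→b41/s1 MISS; vc=[]
#6 0x56→b10/s2 L1-HIT; vc=[]
#7 0x17e→b47/s7 L1-HIT; vc=[]
#8 0x18f→b49/s1 MISS; vc=[41]
#9 0x1cf→b57/s1 MISS; vc=[41,49]
#10 0x14e→b41/s1 VC-HIT; vc=[57,49]
#11 0x1cb→b57/s1 VC-HIT; vc=[41,49]
#12 0x1c8→b57/s1 L1-HIT; vc=[41,49]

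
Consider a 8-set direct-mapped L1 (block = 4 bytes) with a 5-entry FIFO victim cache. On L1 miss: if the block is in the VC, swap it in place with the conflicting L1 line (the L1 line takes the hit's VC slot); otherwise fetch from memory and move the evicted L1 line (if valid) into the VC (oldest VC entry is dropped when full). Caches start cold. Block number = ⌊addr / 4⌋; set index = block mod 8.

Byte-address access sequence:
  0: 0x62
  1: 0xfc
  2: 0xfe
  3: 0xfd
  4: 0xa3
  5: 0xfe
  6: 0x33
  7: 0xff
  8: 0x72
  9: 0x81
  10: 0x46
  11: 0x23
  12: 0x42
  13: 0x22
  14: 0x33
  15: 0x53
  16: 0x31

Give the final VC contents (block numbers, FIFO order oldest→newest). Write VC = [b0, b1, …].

#0 0x62→b24/s0 MISS; vc=[]
#1 0xfc→b63/s7 MISS; vc=[]
#2 0xfe→b63/s7 L1-HIT; vc=[]
#3 0xfd→b63/s7 L1-HIT; vc=[]
#4 0xa3→b40/s0 MISS; vc=[24]
#5 0xfe→b63/s7 L1-HIT; vc=[24]
#6 0x33→b12/s4 MISS; vc=[24]
#7 0xff→b63/s7 L1-HIT; vc=[24]
#8 0x72→b28/s4 MISS; vc=[24,12]
#9 0x81→b32/s0 MISS; vc=[24,12,40]
#10 0x46→b17/s1 MISS; vc=[24,12,40]
#11 0x23→b8/s0 MISS; vc=[24,12,40,32]
#12 0x42→b16/s0 MISS; vc=[24,12,40,32,8]
#13 0x22→b8/s0 VC-HIT; vc=[24,12,40,32,16]
#14 0x33→b12/s4 VC-HIT; vc=[24,28,40,32,16]
#15 0x53→b20/s4 MISS; vc=[28,40,32,16,12]
#16 0x31→b12/s4 VC-HIT; vc=[28,40,32,16,20]

VC = [28, 40, 32, 16, 20]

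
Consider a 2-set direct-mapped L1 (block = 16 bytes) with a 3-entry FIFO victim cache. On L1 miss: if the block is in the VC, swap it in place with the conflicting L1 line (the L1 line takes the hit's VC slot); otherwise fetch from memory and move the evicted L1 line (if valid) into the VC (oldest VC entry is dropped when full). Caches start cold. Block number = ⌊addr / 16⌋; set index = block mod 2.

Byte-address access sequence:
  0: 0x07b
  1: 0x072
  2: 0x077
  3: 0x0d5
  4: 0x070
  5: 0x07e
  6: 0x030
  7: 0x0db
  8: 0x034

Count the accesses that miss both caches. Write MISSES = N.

MISSES = 3

  [0] addr=0x7b blk=7 s=1: MISS | VC []
  [1] addr=0x72 blk=7 s=1: L1-HIT | VC []
  [2] addr=0x77 blk=7 s=1: L1-HIT | VC []
  [3] addr=0xd5 blk=13 s=1: MISS | VC [7]
  [4] addr=0x70 blk=7 s=1: VC-HIT | VC [13]
  [5] addr=0x7e blk=7 s=1: L1-HIT | VC [13]
  [6] addr=0x30 blk=3 s=1: MISS | VC [13, 7]
  [7] addr=0xdb blk=13 s=1: VC-HIT | VC [3, 7]
  [8] addr=0x34 blk=3 s=1: VC-HIT | VC [13, 7]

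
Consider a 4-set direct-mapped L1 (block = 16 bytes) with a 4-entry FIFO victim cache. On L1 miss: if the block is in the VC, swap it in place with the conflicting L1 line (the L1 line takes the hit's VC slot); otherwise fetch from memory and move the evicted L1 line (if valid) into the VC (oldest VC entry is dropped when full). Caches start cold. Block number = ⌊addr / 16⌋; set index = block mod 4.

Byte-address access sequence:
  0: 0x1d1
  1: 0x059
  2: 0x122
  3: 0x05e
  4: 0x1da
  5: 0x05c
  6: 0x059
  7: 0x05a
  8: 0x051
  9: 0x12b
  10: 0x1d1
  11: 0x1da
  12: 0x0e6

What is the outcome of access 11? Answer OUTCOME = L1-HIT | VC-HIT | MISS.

  [0] addr=0x1d1 blk=29 s=1: MISS | VC []
  [1] addr=0x59 blk=5 s=1: MISS | VC [29]
  [2] addr=0x122 blk=18 s=2: MISS | VC [29]
  [3] addr=0x5e blk=5 s=1: L1-HIT | VC [29]
  [4] addr=0x1da blk=29 s=1: VC-HIT | VC [5]
  [5] addr=0x5c blk=5 s=1: VC-HIT | VC [29]
  [6] addr=0x59 blk=5 s=1: L1-HIT | VC [29]
  [7] addr=0x5a blk=5 s=1: L1-HIT | VC [29]
  [8] addr=0x51 blk=5 s=1: L1-HIT | VC [29]
  [9] addr=0x12b blk=18 s=2: L1-HIT | VC [29]
  [10] addr=0x1d1 blk=29 s=1: VC-HIT | VC [5]
  [11] addr=0x1da blk=29 s=1: L1-HIT | VC [5]
  [12] addr=0xe6 blk=14 s=2: MISS | VC [5, 18]

OUTCOME = L1-HIT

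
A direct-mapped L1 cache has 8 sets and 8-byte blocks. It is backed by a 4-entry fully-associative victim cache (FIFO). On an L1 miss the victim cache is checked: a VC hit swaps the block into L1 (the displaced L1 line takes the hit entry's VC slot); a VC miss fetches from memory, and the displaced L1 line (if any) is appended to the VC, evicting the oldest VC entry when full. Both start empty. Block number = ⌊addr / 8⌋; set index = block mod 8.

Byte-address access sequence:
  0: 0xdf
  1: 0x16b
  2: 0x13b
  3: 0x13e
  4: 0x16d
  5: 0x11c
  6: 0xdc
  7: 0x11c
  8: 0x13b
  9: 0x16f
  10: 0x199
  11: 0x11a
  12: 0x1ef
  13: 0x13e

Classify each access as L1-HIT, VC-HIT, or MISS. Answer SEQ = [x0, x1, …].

SEQ = [MISS, MISS, MISS, L1-HIT, L1-HIT, MISS, VC-HIT, VC-HIT, L1-HIT, L1-HIT, MISS, VC-HIT, MISS, L1-HIT]

  [0] addr=0xdf blk=27 s=3: MISS | VC []
  [1] addr=0x16b blk=45 s=5: MISS | VC []
  [2] addr=0x13b blk=39 s=7: MISS | VC []
  [3] addr=0x13e blk=39 s=7: L1-HIT | VC []
  [4] addr=0x16d blk=45 s=5: L1-HIT | VC []
  [5] addr=0x11c blk=35 s=3: MISS | VC [27]
  [6] addr=0xdc blk=27 s=3: VC-HIT | VC [35]
  [7] addr=0x11c blk=35 s=3: VC-HIT | VC [27]
  [8] addr=0x13b blk=39 s=7: L1-HIT | VC [27]
  [9] addr=0x16f blk=45 s=5: L1-HIT | VC [27]
  [10] addr=0x199 blk=51 s=3: MISS | VC [27, 35]
  [11] addr=0x11a blk=35 s=3: VC-HIT | VC [27, 51]
  [12] addr=0x1ef blk=61 s=5: MISS | VC [27, 51, 45]
  [13] addr=0x13e blk=39 s=7: L1-HIT | VC [27, 51, 45]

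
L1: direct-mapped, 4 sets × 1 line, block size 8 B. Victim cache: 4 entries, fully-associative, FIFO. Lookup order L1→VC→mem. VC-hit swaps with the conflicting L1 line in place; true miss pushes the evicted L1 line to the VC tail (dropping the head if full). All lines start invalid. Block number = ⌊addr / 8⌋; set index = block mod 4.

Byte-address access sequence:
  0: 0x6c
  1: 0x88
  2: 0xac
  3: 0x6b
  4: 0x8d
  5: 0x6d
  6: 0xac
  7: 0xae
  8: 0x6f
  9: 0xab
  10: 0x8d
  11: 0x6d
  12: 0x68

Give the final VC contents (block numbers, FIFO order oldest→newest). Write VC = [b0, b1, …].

VC = [17, 21]

0: 0x6c (blk 13, set 1) → MISS  vc=[]
1: 0x88 (blk 17, set 1) → MISS  vc=[13]
2: 0xac (blk 21, set 1) → MISS  vc=[13, 17]
3: 0x6b (blk 13, set 1) → VC-HIT  vc=[21, 17]
4: 0x8d (blk 17, set 1) → VC-HIT  vc=[21, 13]
5: 0x6d (blk 13, set 1) → VC-HIT  vc=[21, 17]
6: 0xac (blk 21, set 1) → VC-HIT  vc=[13, 17]
7: 0xae (blk 21, set 1) → L1-HIT  vc=[13, 17]
8: 0x6f (blk 13, set 1) → VC-HIT  vc=[21, 17]
9: 0xab (blk 21, set 1) → VC-HIT  vc=[13, 17]
10: 0x8d (blk 17, set 1) → VC-HIT  vc=[13, 21]
11: 0x6d (blk 13, set 1) → VC-HIT  vc=[17, 21]
12: 0x68 (blk 13, set 1) → L1-HIT  vc=[17, 21]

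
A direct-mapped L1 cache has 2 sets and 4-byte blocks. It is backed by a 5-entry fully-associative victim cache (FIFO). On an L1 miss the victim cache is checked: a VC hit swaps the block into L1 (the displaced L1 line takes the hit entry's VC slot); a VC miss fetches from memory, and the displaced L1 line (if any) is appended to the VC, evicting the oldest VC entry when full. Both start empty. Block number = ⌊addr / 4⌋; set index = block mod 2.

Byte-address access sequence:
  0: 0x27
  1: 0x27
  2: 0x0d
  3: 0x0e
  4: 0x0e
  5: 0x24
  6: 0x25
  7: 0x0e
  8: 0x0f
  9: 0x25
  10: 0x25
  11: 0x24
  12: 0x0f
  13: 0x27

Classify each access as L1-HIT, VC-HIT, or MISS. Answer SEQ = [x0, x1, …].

SEQ = [MISS, L1-HIT, MISS, L1-HIT, L1-HIT, VC-HIT, L1-HIT, VC-HIT, L1-HIT, VC-HIT, L1-HIT, L1-HIT, VC-HIT, VC-HIT]

  [0] addr=0x27 blk=9 s=1: MISS | VC []
  [1] addr=0x27 blk=9 s=1: L1-HIT | VC []
  [2] addr=0xd blk=3 s=1: MISS | VC [9]
  [3] addr=0xe blk=3 s=1: L1-HIT | VC [9]
  [4] addr=0xe blk=3 s=1: L1-HIT | VC [9]
  [5] addr=0x24 blk=9 s=1: VC-HIT | VC [3]
  [6] addr=0x25 blk=9 s=1: L1-HIT | VC [3]
  [7] addr=0xe blk=3 s=1: VC-HIT | VC [9]
  [8] addr=0xf blk=3 s=1: L1-HIT | VC [9]
  [9] addr=0x25 blk=9 s=1: VC-HIT | VC [3]
  [10] addr=0x25 blk=9 s=1: L1-HIT | VC [3]
  [11] addr=0x24 blk=9 s=1: L1-HIT | VC [3]
  [12] addr=0xf blk=3 s=1: VC-HIT | VC [9]
  [13] addr=0x27 blk=9 s=1: VC-HIT | VC [3]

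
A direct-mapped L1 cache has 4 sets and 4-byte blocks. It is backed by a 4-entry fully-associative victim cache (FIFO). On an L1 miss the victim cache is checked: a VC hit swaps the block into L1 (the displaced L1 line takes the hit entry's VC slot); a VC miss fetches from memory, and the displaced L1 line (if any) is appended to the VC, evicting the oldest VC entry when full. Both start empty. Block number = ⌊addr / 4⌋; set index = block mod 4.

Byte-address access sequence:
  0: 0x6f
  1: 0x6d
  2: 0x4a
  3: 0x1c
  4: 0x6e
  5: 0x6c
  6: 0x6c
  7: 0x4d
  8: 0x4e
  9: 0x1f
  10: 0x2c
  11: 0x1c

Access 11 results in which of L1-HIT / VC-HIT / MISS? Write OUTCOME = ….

  [0] addr=0x6f blk=27 s=3: MISS | VC []
  [1] addr=0x6d blk=27 s=3: L1-HIT | VC []
  [2] addr=0x4a blk=18 s=2: MISS | VC []
  [3] addr=0x1c blk=7 s=3: MISS | VC [27]
  [4] addr=0x6e blk=27 s=3: VC-HIT | VC [7]
  [5] addr=0x6c blk=27 s=3: L1-HIT | VC [7]
  [6] addr=0x6c blk=27 s=3: L1-HIT | VC [7]
  [7] addr=0x4d blk=19 s=3: MISS | VC [7, 27]
  [8] addr=0x4e blk=19 s=3: L1-HIT | VC [7, 27]
  [9] addr=0x1f blk=7 s=3: VC-HIT | VC [19, 27]
  [10] addr=0x2c blk=11 s=3: MISS | VC [19, 27, 7]
  [11] addr=0x1c blk=7 s=3: VC-HIT | VC [19, 27, 11]

OUTCOME = VC-HIT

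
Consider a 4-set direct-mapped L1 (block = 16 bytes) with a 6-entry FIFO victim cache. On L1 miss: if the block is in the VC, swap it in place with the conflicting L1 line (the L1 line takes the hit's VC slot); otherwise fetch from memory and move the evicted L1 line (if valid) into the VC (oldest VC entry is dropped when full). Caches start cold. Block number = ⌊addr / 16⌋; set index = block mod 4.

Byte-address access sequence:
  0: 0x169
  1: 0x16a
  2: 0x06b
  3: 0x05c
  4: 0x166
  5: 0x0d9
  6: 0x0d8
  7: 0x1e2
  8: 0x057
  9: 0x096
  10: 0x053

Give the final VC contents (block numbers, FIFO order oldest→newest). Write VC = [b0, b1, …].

VC = [6, 13, 22, 9]

#0 0x169→b22/s2 MISS; vc=[]
#1 0x16a→b22/s2 L1-HIT; vc=[]
#2 0x6b→b6/s2 MISS; vc=[22]
#3 0x5c→b5/s1 MISS; vc=[22]
#4 0x166→b22/s2 VC-HIT; vc=[6]
#5 0xd9→b13/s1 MISS; vc=[6,5]
#6 0xd8→b13/s1 L1-HIT; vc=[6,5]
#7 0x1e2→b30/s2 MISS; vc=[6,5,22]
#8 0x57→b5/s1 VC-HIT; vc=[6,13,22]
#9 0x96→b9/s1 MISS; vc=[6,13,22,5]
#10 0x53→b5/s1 VC-HIT; vc=[6,13,22,9]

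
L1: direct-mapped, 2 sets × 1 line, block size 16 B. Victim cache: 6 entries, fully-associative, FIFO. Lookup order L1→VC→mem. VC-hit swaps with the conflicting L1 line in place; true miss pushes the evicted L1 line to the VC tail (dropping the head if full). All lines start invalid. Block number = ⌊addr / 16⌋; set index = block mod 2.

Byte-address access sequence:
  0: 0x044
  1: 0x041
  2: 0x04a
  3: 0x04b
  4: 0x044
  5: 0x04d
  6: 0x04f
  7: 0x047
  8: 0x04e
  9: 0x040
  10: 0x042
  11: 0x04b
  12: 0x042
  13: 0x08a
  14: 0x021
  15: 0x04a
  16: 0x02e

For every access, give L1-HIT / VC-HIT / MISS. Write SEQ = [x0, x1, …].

#0 0x44→b4/s0 MISS; vc=[]
#1 0x41→b4/s0 L1-HIT; vc=[]
#2 0x4a→b4/s0 L1-HIT; vc=[]
#3 0x4b→b4/s0 L1-HIT; vc=[]
#4 0x44→b4/s0 L1-HIT; vc=[]
#5 0x4d→b4/s0 L1-HIT; vc=[]
#6 0x4f→b4/s0 L1-HIT; vc=[]
#7 0x47→b4/s0 L1-HIT; vc=[]
#8 0x4e→b4/s0 L1-HIT; vc=[]
#9 0x40→b4/s0 L1-HIT; vc=[]
#10 0x42→b4/s0 L1-HIT; vc=[]
#11 0x4b→b4/s0 L1-HIT; vc=[]
#12 0x42→b4/s0 L1-HIT; vc=[]
#13 0x8a→b8/s0 MISS; vc=[4]
#14 0x21→b2/s0 MISS; vc=[4,8]
#15 0x4a→b4/s0 VC-HIT; vc=[2,8]
#16 0x2e→b2/s0 VC-HIT; vc=[4,8]

SEQ = [MISS, L1-HIT, L1-HIT, L1-HIT, L1-HIT, L1-HIT, L1-HIT, L1-HIT, L1-HIT, L1-HIT, L1-HIT, L1-HIT, L1-HIT, MISS, MISS, VC-HIT, VC-HIT]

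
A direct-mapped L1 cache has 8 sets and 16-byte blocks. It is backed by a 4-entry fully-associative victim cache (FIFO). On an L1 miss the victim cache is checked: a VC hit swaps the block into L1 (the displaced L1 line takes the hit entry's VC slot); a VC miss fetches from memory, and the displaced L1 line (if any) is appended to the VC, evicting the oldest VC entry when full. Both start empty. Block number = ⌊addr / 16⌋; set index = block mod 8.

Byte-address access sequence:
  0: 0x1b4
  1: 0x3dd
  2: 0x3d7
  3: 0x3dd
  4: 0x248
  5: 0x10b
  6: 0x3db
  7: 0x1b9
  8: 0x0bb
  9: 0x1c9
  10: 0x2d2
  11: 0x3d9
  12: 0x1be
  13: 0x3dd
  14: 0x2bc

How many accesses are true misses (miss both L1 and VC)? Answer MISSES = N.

0: 0x1b4 (blk 27, set 3) → MISS  vc=[]
1: 0x3dd (blk 61, set 5) → MISS  vc=[]
2: 0x3d7 (blk 61, set 5) → L1-HIT  vc=[]
3: 0x3dd (blk 61, set 5) → L1-HIT  vc=[]
4: 0x248 (blk 36, set 4) → MISS  vc=[]
5: 0x10b (blk 16, set 0) → MISS  vc=[]
6: 0x3db (blk 61, set 5) → L1-HIT  vc=[]
7: 0x1b9 (blk 27, set 3) → L1-HIT  vc=[]
8: 0xbb (blk 11, set 3) → MISS  vc=[27]
9: 0x1c9 (blk 28, set 4) → MISS  vc=[27, 36]
10: 0x2d2 (blk 45, set 5) → MISS  vc=[27, 36, 61]
11: 0x3d9 (blk 61, set 5) → VC-HIT  vc=[27, 36, 45]
12: 0x1be (blk 27, set 3) → VC-HIT  vc=[11, 36, 45]
13: 0x3dd (blk 61, set 5) → L1-HIT  vc=[11, 36, 45]
14: 0x2bc (blk 43, set 3) → MISS  vc=[11, 36, 45, 27]

MISSES = 8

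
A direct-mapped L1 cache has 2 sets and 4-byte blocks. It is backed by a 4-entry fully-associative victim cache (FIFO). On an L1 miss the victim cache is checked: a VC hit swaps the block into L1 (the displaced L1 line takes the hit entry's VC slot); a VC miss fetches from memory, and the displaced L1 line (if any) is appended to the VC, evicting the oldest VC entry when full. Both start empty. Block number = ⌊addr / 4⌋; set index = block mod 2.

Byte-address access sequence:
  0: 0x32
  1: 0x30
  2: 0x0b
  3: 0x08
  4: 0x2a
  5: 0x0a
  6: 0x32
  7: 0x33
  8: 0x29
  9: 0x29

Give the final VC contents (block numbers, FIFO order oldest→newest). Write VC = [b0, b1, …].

VC = [2, 12]

0: 0x32 (blk 12, set 0) → MISS  vc=[]
1: 0x30 (blk 12, set 0) → L1-HIT  vc=[]
2: 0xb (blk 2, set 0) → MISS  vc=[12]
3: 0x8 (blk 2, set 0) → L1-HIT  vc=[12]
4: 0x2a (blk 10, set 0) → MISS  vc=[12, 2]
5: 0xa (blk 2, set 0) → VC-HIT  vc=[12, 10]
6: 0x32 (blk 12, set 0) → VC-HIT  vc=[2, 10]
7: 0x33 (blk 12, set 0) → L1-HIT  vc=[2, 10]
8: 0x29 (blk 10, set 0) → VC-HIT  vc=[2, 12]
9: 0x29 (blk 10, set 0) → L1-HIT  vc=[2, 12]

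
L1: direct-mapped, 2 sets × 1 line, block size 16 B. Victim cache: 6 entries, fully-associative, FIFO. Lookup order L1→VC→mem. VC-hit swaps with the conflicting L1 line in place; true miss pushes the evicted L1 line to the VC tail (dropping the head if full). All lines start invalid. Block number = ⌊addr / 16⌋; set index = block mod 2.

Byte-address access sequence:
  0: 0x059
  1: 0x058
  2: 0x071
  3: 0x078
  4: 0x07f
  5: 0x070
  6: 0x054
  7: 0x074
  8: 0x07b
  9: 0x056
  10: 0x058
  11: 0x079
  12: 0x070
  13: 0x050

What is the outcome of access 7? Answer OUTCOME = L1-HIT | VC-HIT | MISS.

OUTCOME = VC-HIT

  [0] addr=0x59 blk=5 s=1: MISS | VC []
  [1] addr=0x58 blk=5 s=1: L1-HIT | VC []
  [2] addr=0x71 blk=7 s=1: MISS | VC [5]
  [3] addr=0x78 blk=7 s=1: L1-HIT | VC [5]
  [4] addr=0x7f blk=7 s=1: L1-HIT | VC [5]
  [5] addr=0x70 blk=7 s=1: L1-HIT | VC [5]
  [6] addr=0x54 blk=5 s=1: VC-HIT | VC [7]
  [7] addr=0x74 blk=7 s=1: VC-HIT | VC [5]
  [8] addr=0x7b blk=7 s=1: L1-HIT | VC [5]
  [9] addr=0x56 blk=5 s=1: VC-HIT | VC [7]
  [10] addr=0x58 blk=5 s=1: L1-HIT | VC [7]
  [11] addr=0x79 blk=7 s=1: VC-HIT | VC [5]
  [12] addr=0x70 blk=7 s=1: L1-HIT | VC [5]
  [13] addr=0x50 blk=5 s=1: VC-HIT | VC [7]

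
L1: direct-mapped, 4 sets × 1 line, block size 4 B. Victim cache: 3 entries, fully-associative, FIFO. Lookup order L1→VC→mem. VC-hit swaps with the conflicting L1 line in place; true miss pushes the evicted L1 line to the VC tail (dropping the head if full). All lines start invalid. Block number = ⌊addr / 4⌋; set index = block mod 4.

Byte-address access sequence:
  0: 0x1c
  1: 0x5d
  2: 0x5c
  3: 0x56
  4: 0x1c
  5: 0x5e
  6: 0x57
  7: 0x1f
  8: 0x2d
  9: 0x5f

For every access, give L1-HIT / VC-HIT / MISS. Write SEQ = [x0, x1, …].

SEQ = [MISS, MISS, L1-HIT, MISS, VC-HIT, VC-HIT, L1-HIT, VC-HIT, MISS, VC-HIT]

  [0] addr=0x1c blk=7 s=3: MISS | VC []
  [1] addr=0x5d blk=23 s=3: MISS | VC [7]
  [2] addr=0x5c blk=23 s=3: L1-HIT | VC [7]
  [3] addr=0x56 blk=21 s=1: MISS | VC [7]
  [4] addr=0x1c blk=7 s=3: VC-HIT | VC [23]
  [5] addr=0x5e blk=23 s=3: VC-HIT | VC [7]
  [6] addr=0x57 blk=21 s=1: L1-HIT | VC [7]
  [7] addr=0x1f blk=7 s=3: VC-HIT | VC [23]
  [8] addr=0x2d blk=11 s=3: MISS | VC [23, 7]
  [9] addr=0x5f blk=23 s=3: VC-HIT | VC [11, 7]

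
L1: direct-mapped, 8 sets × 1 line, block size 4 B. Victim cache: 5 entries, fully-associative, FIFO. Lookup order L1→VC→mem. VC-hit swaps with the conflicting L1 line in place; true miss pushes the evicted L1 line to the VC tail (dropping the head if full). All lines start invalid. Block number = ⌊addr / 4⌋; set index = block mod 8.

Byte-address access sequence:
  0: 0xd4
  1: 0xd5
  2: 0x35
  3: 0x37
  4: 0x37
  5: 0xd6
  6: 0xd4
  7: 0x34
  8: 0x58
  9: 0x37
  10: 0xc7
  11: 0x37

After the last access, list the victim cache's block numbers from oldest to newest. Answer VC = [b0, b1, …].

VC = [53]

  [0] addr=0xd4 blk=53 s=5: MISS | VC []
  [1] addr=0xd5 blk=53 s=5: L1-HIT | VC []
  [2] addr=0x35 blk=13 s=5: MISS | VC [53]
  [3] addr=0x37 blk=13 s=5: L1-HIT | VC [53]
  [4] addr=0x37 blk=13 s=5: L1-HIT | VC [53]
  [5] addr=0xd6 blk=53 s=5: VC-HIT | VC [13]
  [6] addr=0xd4 blk=53 s=5: L1-HIT | VC [13]
  [7] addr=0x34 blk=13 s=5: VC-HIT | VC [53]
  [8] addr=0x58 blk=22 s=6: MISS | VC [53]
  [9] addr=0x37 blk=13 s=5: L1-HIT | VC [53]
  [10] addr=0xc7 blk=49 s=1: MISS | VC [53]
  [11] addr=0x37 blk=13 s=5: L1-HIT | VC [53]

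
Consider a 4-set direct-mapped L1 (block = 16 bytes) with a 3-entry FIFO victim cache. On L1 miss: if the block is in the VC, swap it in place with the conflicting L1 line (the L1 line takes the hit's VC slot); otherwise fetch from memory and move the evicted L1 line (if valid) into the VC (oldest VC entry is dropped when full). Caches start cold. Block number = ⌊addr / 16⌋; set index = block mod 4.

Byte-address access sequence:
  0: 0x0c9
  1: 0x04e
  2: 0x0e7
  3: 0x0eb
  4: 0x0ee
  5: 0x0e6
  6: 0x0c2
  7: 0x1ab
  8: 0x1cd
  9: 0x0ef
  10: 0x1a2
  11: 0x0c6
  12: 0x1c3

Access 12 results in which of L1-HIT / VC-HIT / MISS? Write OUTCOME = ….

0: 0xc9 (blk 12, set 0) → MISS  vc=[]
1: 0x4e (blk 4, set 0) → MISS  vc=[12]
2: 0xe7 (blk 14, set 2) → MISS  vc=[12]
3: 0xeb (blk 14, set 2) → L1-HIT  vc=[12]
4: 0xee (blk 14, set 2) → L1-HIT  vc=[12]
5: 0xe6 (blk 14, set 2) → L1-HIT  vc=[12]
6: 0xc2 (blk 12, set 0) → VC-HIT  vc=[4]
7: 0x1ab (blk 26, set 2) → MISS  vc=[4, 14]
8: 0x1cd (blk 28, set 0) → MISS  vc=[4, 14, 12]
9: 0xef (blk 14, set 2) → VC-HIT  vc=[4, 26, 12]
10: 0x1a2 (blk 26, set 2) → VC-HIT  vc=[4, 14, 12]
11: 0xc6 (blk 12, set 0) → VC-HIT  vc=[4, 14, 28]
12: 0x1c3 (blk 28, set 0) → VC-HIT  vc=[4, 14, 12]

OUTCOME = VC-HIT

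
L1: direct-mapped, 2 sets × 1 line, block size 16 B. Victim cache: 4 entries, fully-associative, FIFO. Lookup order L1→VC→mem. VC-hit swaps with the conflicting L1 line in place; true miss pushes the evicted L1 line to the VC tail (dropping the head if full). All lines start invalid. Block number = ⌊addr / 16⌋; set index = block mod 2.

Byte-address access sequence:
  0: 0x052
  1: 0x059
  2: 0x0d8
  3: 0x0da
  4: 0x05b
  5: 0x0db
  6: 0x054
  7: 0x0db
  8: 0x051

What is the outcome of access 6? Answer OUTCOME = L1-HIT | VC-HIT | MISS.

OUTCOME = VC-HIT

#0 0x52→b5/s1 MISS; vc=[]
#1 0x59→b5/s1 L1-HIT; vc=[]
#2 0xd8→b13/s1 MISS; vc=[5]
#3 0xda→b13/s1 L1-HIT; vc=[5]
#4 0x5b→b5/s1 VC-HIT; vc=[13]
#5 0xdb→b13/s1 VC-HIT; vc=[5]
#6 0x54→b5/s1 VC-HIT; vc=[13]
#7 0xdb→b13/s1 VC-HIT; vc=[5]
#8 0x51→b5/s1 VC-HIT; vc=[13]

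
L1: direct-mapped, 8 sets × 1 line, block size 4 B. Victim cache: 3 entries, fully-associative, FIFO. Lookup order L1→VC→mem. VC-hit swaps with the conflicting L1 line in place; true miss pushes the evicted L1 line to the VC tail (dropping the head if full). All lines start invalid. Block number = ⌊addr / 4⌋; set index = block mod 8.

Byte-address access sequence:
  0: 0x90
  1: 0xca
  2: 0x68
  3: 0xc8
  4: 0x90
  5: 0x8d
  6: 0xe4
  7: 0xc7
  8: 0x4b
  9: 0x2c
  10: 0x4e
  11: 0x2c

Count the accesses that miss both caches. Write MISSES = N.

MISSES = 9

#0 0x90→b36/s4 MISS; vc=[]
#1 0xca→b50/s2 MISS; vc=[]
#2 0x68→b26/s2 MISS; vc=[50]
#3 0xc8→b50/s2 VC-HIT; vc=[26]
#4 0x90→b36/s4 L1-HIT; vc=[26]
#5 0x8d→b35/s3 MISS; vc=[26]
#6 0xe4→b57/s1 MISS; vc=[26]
#7 0xc7→b49/s1 MISS; vc=[26,57]
#8 0x4b→b18/s2 MISS; vc=[26,57,50]
#9 0x2c→b11/s3 MISS; vc=[57,50,35]
#10 0x4e→b19/s3 MISS; vc=[50,35,11]
#11 0x2c→b11/s3 VC-HIT; vc=[50,35,19]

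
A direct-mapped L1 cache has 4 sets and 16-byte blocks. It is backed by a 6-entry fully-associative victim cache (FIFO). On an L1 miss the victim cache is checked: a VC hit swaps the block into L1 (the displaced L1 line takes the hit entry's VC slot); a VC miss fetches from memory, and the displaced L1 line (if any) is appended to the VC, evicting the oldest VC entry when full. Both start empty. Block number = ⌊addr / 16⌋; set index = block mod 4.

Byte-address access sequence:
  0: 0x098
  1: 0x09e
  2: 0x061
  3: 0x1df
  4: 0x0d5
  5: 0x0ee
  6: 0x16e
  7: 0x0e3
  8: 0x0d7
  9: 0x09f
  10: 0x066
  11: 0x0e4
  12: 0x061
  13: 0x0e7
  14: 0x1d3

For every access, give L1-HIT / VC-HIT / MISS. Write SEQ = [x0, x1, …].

0: 0x98 (blk 9, set 1) → MISS  vc=[]
1: 0x9e (blk 9, set 1) → L1-HIT  vc=[]
2: 0x61 (blk 6, set 2) → MISS  vc=[]
3: 0x1df (blk 29, set 1) → MISS  vc=[9]
4: 0xd5 (blk 13, set 1) → MISS  vc=[9, 29]
5: 0xee (blk 14, set 2) → MISS  vc=[9, 29, 6]
6: 0x16e (blk 22, set 2) → MISS  vc=[9, 29, 6, 14]
7: 0xe3 (blk 14, set 2) → VC-HIT  vc=[9, 29, 6, 22]
8: 0xd7 (blk 13, set 1) → L1-HIT  vc=[9, 29, 6, 22]
9: 0x9f (blk 9, set 1) → VC-HIT  vc=[13, 29, 6, 22]
10: 0x66 (blk 6, set 2) → VC-HIT  vc=[13, 29, 14, 22]
11: 0xe4 (blk 14, set 2) → VC-HIT  vc=[13, 29, 6, 22]
12: 0x61 (blk 6, set 2) → VC-HIT  vc=[13, 29, 14, 22]
13: 0xe7 (blk 14, set 2) → VC-HIT  vc=[13, 29, 6, 22]
14: 0x1d3 (blk 29, set 1) → VC-HIT  vc=[13, 9, 6, 22]

SEQ = [MISS, L1-HIT, MISS, MISS, MISS, MISS, MISS, VC-HIT, L1-HIT, VC-HIT, VC-HIT, VC-HIT, VC-HIT, VC-HIT, VC-HIT]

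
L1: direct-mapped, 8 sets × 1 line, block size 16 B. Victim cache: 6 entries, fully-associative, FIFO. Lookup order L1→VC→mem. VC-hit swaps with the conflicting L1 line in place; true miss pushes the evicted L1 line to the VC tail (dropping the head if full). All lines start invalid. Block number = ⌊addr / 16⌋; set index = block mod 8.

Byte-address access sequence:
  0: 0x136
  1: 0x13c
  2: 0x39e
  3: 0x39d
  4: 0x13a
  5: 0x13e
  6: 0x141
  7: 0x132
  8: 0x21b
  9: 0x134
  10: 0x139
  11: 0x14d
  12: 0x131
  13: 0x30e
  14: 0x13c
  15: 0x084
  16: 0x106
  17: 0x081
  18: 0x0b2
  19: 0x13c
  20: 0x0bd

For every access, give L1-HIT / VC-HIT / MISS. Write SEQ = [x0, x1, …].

SEQ = [MISS, L1-HIT, MISS, L1-HIT, L1-HIT, L1-HIT, MISS, L1-HIT, MISS, L1-HIT, L1-HIT, L1-HIT, L1-HIT, MISS, L1-HIT, MISS, MISS, VC-HIT, MISS, VC-HIT, VC-HIT]

  [0] addr=0x136 blk=19 s=3: MISS | VC []
  [1] addr=0x13c blk=19 s=3: L1-HIT | VC []
  [2] addr=0x39e blk=57 s=1: MISS | VC []
  [3] addr=0x39d blk=57 s=1: L1-HIT | VC []
  [4] addr=0x13a blk=19 s=3: L1-HIT | VC []
  [5] addr=0x13e blk=19 s=3: L1-HIT | VC []
  [6] addr=0x141 blk=20 s=4: MISS | VC []
  [7] addr=0x132 blk=19 s=3: L1-HIT | VC []
  [8] addr=0x21b blk=33 s=1: MISS | VC [57]
  [9] addr=0x134 blk=19 s=3: L1-HIT | VC [57]
  [10] addr=0x139 blk=19 s=3: L1-HIT | VC [57]
  [11] addr=0x14d blk=20 s=4: L1-HIT | VC [57]
  [12] addr=0x131 blk=19 s=3: L1-HIT | VC [57]
  [13] addr=0x30e blk=48 s=0: MISS | VC [57]
  [14] addr=0x13c blk=19 s=3: L1-HIT | VC [57]
  [15] addr=0x84 blk=8 s=0: MISS | VC [57, 48]
  [16] addr=0x106 blk=16 s=0: MISS | VC [57, 48, 8]
  [17] addr=0x81 blk=8 s=0: VC-HIT | VC [57, 48, 16]
  [18] addr=0xb2 blk=11 s=3: MISS | VC [57, 48, 16, 19]
  [19] addr=0x13c blk=19 s=3: VC-HIT | VC [57, 48, 16, 11]
  [20] addr=0xbd blk=11 s=3: VC-HIT | VC [57, 48, 16, 19]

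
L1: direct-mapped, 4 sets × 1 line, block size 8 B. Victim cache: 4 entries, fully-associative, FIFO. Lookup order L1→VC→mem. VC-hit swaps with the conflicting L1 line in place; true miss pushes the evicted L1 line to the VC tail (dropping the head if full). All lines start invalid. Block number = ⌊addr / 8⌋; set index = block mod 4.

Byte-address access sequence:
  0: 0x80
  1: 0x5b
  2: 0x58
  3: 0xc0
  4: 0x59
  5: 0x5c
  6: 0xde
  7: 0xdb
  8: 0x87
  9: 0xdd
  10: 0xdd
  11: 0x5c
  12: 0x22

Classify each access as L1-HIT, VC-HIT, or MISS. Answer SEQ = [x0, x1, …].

SEQ = [MISS, MISS, L1-HIT, MISS, L1-HIT, L1-HIT, MISS, L1-HIT, VC-HIT, L1-HIT, L1-HIT, VC-HIT, MISS]

  [0] addr=0x80 blk=16 s=0: MISS | VC []
  [1] addr=0x5b blk=11 s=3: MISS | VC []
  [2] addr=0x58 blk=11 s=3: L1-HIT | VC []
  [3] addr=0xc0 blk=24 s=0: MISS | VC [16]
  [4] addr=0x59 blk=11 s=3: L1-HIT | VC [16]
  [5] addr=0x5c blk=11 s=3: L1-HIT | VC [16]
  [6] addr=0xde blk=27 s=3: MISS | VC [16, 11]
  [7] addr=0xdb blk=27 s=3: L1-HIT | VC [16, 11]
  [8] addr=0x87 blk=16 s=0: VC-HIT | VC [24, 11]
  [9] addr=0xdd blk=27 s=3: L1-HIT | VC [24, 11]
  [10] addr=0xdd blk=27 s=3: L1-HIT | VC [24, 11]
  [11] addr=0x5c blk=11 s=3: VC-HIT | VC [24, 27]
  [12] addr=0x22 blk=4 s=0: MISS | VC [24, 27, 16]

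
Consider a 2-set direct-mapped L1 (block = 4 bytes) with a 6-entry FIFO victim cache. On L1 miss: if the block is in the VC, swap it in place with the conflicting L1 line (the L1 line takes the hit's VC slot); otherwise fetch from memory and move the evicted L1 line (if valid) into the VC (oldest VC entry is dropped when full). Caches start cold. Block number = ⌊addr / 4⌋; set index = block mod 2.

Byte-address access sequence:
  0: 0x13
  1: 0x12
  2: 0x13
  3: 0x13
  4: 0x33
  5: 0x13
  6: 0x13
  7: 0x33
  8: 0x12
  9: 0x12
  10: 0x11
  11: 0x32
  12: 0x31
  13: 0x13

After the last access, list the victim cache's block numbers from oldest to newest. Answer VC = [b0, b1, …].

VC = [12]

  [0] addr=0x13 blk=4 s=0: MISS | VC []
  [1] addr=0x12 blk=4 s=0: L1-HIT | VC []
  [2] addr=0x13 blk=4 s=0: L1-HIT | VC []
  [3] addr=0x13 blk=4 s=0: L1-HIT | VC []
  [4] addr=0x33 blk=12 s=0: MISS | VC [4]
  [5] addr=0x13 blk=4 s=0: VC-HIT | VC [12]
  [6] addr=0x13 blk=4 s=0: L1-HIT | VC [12]
  [7] addr=0x33 blk=12 s=0: VC-HIT | VC [4]
  [8] addr=0x12 blk=4 s=0: VC-HIT | VC [12]
  [9] addr=0x12 blk=4 s=0: L1-HIT | VC [12]
  [10] addr=0x11 blk=4 s=0: L1-HIT | VC [12]
  [11] addr=0x32 blk=12 s=0: VC-HIT | VC [4]
  [12] addr=0x31 blk=12 s=0: L1-HIT | VC [4]
  [13] addr=0x13 blk=4 s=0: VC-HIT | VC [12]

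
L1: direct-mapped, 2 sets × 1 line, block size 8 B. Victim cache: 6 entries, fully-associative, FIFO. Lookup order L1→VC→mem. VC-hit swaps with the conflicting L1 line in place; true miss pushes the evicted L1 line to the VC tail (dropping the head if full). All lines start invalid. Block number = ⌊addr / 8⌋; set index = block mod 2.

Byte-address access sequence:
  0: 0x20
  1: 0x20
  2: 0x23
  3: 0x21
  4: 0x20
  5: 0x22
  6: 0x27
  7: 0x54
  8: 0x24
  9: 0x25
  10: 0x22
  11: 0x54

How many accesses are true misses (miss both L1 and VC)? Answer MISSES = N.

MISSES = 2

#0 0x20→b4/s0 MISS; vc=[]
#1 0x20→b4/s0 L1-HIT; vc=[]
#2 0x23→b4/s0 L1-HIT; vc=[]
#3 0x21→b4/s0 L1-HIT; vc=[]
#4 0x20→b4/s0 L1-HIT; vc=[]
#5 0x22→b4/s0 L1-HIT; vc=[]
#6 0x27→b4/s0 L1-HIT; vc=[]
#7 0x54→b10/s0 MISS; vc=[4]
#8 0x24→b4/s0 VC-HIT; vc=[10]
#9 0x25→b4/s0 L1-HIT; vc=[10]
#10 0x22→b4/s0 L1-HIT; vc=[10]
#11 0x54→b10/s0 VC-HIT; vc=[4]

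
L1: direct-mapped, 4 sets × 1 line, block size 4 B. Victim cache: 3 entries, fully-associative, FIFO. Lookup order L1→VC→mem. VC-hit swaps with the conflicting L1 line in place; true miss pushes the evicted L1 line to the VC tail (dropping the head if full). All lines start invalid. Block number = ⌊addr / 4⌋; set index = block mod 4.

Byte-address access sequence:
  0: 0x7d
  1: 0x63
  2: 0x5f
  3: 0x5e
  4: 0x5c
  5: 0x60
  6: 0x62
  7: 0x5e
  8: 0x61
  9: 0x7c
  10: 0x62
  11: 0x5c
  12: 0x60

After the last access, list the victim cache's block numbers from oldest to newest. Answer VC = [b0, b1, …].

  [0] addr=0x7d blk=31 s=3: MISS | VC []
  [1] addr=0x63 blk=24 s=0: MISS | VC []
  [2] addr=0x5f blk=23 s=3: MISS | VC [31]
  [3] addr=0x5e blk=23 s=3: L1-HIT | VC [31]
  [4] addr=0x5c blk=23 s=3: L1-HIT | VC [31]
  [5] addr=0x60 blk=24 s=0: L1-HIT | VC [31]
  [6] addr=0x62 blk=24 s=0: L1-HIT | VC [31]
  [7] addr=0x5e blk=23 s=3: L1-HIT | VC [31]
  [8] addr=0x61 blk=24 s=0: L1-HIT | VC [31]
  [9] addr=0x7c blk=31 s=3: VC-HIT | VC [23]
  [10] addr=0x62 blk=24 s=0: L1-HIT | VC [23]
  [11] addr=0x5c blk=23 s=3: VC-HIT | VC [31]
  [12] addr=0x60 blk=24 s=0: L1-HIT | VC [31]

VC = [31]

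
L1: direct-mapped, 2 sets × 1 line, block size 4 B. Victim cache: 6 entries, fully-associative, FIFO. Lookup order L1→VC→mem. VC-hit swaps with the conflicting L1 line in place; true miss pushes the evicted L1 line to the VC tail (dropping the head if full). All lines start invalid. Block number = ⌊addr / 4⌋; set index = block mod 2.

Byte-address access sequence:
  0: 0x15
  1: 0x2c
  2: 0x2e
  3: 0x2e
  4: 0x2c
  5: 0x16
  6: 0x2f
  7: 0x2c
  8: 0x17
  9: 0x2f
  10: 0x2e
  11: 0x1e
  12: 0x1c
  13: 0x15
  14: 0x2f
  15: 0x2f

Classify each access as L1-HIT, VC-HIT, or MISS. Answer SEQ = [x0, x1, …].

SEQ = [MISS, MISS, L1-HIT, L1-HIT, L1-HIT, VC-HIT, VC-HIT, L1-HIT, VC-HIT, VC-HIT, L1-HIT, MISS, L1-HIT, VC-HIT, VC-HIT, L1-HIT]

0: 0x15 (blk 5, set 1) → MISS  vc=[]
1: 0x2c (blk 11, set 1) → MISS  vc=[5]
2: 0x2e (blk 11, set 1) → L1-HIT  vc=[5]
3: 0x2e (blk 11, set 1) → L1-HIT  vc=[5]
4: 0x2c (blk 11, set 1) → L1-HIT  vc=[5]
5: 0x16 (blk 5, set 1) → VC-HIT  vc=[11]
6: 0x2f (blk 11, set 1) → VC-HIT  vc=[5]
7: 0x2c (blk 11, set 1) → L1-HIT  vc=[5]
8: 0x17 (blk 5, set 1) → VC-HIT  vc=[11]
9: 0x2f (blk 11, set 1) → VC-HIT  vc=[5]
10: 0x2e (blk 11, set 1) → L1-HIT  vc=[5]
11: 0x1e (blk 7, set 1) → MISS  vc=[5, 11]
12: 0x1c (blk 7, set 1) → L1-HIT  vc=[5, 11]
13: 0x15 (blk 5, set 1) → VC-HIT  vc=[7, 11]
14: 0x2f (blk 11, set 1) → VC-HIT  vc=[7, 5]
15: 0x2f (blk 11, set 1) → L1-HIT  vc=[7, 5]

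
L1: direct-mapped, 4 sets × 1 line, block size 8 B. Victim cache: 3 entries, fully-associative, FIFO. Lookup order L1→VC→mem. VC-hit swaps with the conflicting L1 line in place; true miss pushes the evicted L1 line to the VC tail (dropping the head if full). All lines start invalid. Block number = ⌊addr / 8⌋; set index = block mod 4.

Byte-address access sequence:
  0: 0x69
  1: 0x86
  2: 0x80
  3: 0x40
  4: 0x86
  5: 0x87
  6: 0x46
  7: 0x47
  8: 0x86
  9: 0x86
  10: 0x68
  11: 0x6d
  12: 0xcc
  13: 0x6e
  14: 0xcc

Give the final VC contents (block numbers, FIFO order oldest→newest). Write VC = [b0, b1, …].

VC = [8, 13]

#0 0x69→b13/s1 MISS; vc=[]
#1 0x86→b16/s0 MISS; vc=[]
#2 0x80→b16/s0 L1-HIT; vc=[]
#3 0x40→b8/s0 MISS; vc=[16]
#4 0x86→b16/s0 VC-HIT; vc=[8]
#5 0x87→b16/s0 L1-HIT; vc=[8]
#6 0x46→b8/s0 VC-HIT; vc=[16]
#7 0x47→b8/s0 L1-HIT; vc=[16]
#8 0x86→b16/s0 VC-HIT; vc=[8]
#9 0x86→b16/s0 L1-HIT; vc=[8]
#10 0x68→b13/s1 L1-HIT; vc=[8]
#11 0x6d→b13/s1 L1-HIT; vc=[8]
#12 0xcc→b25/s1 MISS; vc=[8,13]
#13 0x6e→b13/s1 VC-HIT; vc=[8,25]
#14 0xcc→b25/s1 VC-HIT; vc=[8,13]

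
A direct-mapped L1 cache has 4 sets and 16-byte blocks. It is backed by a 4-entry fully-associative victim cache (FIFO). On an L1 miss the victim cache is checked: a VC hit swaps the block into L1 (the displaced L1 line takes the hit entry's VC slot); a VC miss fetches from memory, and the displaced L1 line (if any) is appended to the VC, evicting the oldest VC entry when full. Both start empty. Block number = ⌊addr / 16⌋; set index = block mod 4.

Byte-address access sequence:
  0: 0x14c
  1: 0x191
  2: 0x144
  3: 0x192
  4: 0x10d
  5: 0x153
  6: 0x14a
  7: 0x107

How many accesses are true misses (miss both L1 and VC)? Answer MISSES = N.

MISSES = 4

#0 0x14c→b20/s0 MISS; vc=[]
#1 0x191→b25/s1 MISS; vc=[]
#2 0x144→b20/s0 L1-HIT; vc=[]
#3 0x192→b25/s1 L1-HIT; vc=[]
#4 0x10d→b16/s0 MISS; vc=[20]
#5 0x153→b21/s1 MISS; vc=[20,25]
#6 0x14a→b20/s0 VC-HIT; vc=[16,25]
#7 0x107→b16/s0 VC-HIT; vc=[20,25]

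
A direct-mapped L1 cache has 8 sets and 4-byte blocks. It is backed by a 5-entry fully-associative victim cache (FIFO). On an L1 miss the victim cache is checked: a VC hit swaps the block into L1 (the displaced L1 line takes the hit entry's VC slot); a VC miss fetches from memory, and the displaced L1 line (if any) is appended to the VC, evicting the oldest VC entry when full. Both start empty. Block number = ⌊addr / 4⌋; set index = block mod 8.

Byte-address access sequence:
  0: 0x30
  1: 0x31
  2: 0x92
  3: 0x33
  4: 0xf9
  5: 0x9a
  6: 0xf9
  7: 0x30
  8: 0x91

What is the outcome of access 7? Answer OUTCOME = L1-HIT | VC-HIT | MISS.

  [0] addr=0x30 blk=12 s=4: MISS | VC []
  [1] addr=0x31 blk=12 s=4: L1-HIT | VC []
  [2] addr=0x92 blk=36 s=4: MISS | VC [12]
  [3] addr=0x33 blk=12 s=4: VC-HIT | VC [36]
  [4] addr=0xf9 blk=62 s=6: MISS | VC [36]
  [5] addr=0x9a blk=38 s=6: MISS | VC [36, 62]
  [6] addr=0xf9 blk=62 s=6: VC-HIT | VC [36, 38]
  [7] addr=0x30 blk=12 s=4: L1-HIT | VC [36, 38]
  [8] addr=0x91 blk=36 s=4: VC-HIT | VC [12, 38]

OUTCOME = L1-HIT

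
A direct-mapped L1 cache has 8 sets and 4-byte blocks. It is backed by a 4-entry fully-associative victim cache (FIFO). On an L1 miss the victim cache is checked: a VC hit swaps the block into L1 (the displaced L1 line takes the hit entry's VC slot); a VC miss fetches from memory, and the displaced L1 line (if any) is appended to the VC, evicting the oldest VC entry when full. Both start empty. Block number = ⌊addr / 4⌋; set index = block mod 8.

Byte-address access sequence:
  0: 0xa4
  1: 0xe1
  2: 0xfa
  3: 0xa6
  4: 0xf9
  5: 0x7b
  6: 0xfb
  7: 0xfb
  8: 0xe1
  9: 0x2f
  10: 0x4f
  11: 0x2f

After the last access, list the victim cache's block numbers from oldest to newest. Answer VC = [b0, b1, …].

  [0] addr=0xa4 blk=41 s=1: MISS | VC []
  [1] addr=0xe1 blk=56 s=0: MISS | VC []
  [2] addr=0xfa blk=62 s=6: MISS | VC []
  [3] addr=0xa6 blk=41 s=1: L1-HIT | VC []
  [4] addr=0xf9 blk=62 s=6: L1-HIT | VC []
  [5] addr=0x7b blk=30 s=6: MISS | VC [62]
  [6] addr=0xfb blk=62 s=6: VC-HIT | VC [30]
  [7] addr=0xfb blk=62 s=6: L1-HIT | VC [30]
  [8] addr=0xe1 blk=56 s=0: L1-HIT | VC [30]
  [9] addr=0x2f blk=11 s=3: MISS | VC [30]
  [10] addr=0x4f blk=19 s=3: MISS | VC [30, 11]
  [11] addr=0x2f blk=11 s=3: VC-HIT | VC [30, 19]

VC = [30, 19]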